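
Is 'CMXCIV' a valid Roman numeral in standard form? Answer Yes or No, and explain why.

'CMXCIV': Check the rules: uses only the symbols I, V, X, L, C, D, M; no symbol is repeated more than three times in a row; V, L and D each appear at most once; the only places a smaller symbol precedes a larger one are the allowed subtractive pairs CM, XC, IV, the symbol right after such a pair (if any) is smaller than the pair's first symbol, and otherwise the values never increase from left to right. Value: CM (900) + XC (90) + IV (4) = 994. So it is a valid standard Roman numeral.

Yes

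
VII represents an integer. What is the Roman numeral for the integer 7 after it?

VII = 7
7 + 7 = 14

XIV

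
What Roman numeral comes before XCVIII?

XCVIII = 98, so the previous integer is 98 - 1 = 97

XCVII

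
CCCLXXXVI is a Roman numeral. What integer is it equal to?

CCCLXXXVI: C=100, C=100, C=100, L=50, X=10, X=10, X=10, V=5, I=1
100 + 100 + 100 + 50 + 10 + 10 + 10 + 5 + 1 = 386

386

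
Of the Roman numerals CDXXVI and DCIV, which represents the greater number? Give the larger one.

CDXXVI = 426
DCIV = 604
604 is larger

DCIV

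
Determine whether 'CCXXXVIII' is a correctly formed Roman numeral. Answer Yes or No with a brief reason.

'CCXXXVIII': Check the rules: uses only the symbols I, V, X, L, C, D, M; no symbol is repeated more than three times in a row; V, L and D each appear at most once; no smaller symbol precedes a larger one (values never increase from left to right). Value: C (100) + C (100) + X (10) + X (10) + X (10) + V (5) + I (1) + I (1) + I (1) = 238. So it is a valid standard Roman numeral.

Yes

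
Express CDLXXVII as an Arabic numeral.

CDLXXVII: CD=400, L=50, X=10, X=10, V=5, I=1, I=1
400 + 50 + 10 + 10 + 5 + 1 + 1 = 477

477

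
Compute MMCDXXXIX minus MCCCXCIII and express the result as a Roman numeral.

MMCDXXXIX = 2439
MCCCXCIII = 1393
2439 - 1393 = 1046

MXLVI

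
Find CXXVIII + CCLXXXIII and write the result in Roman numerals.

CXXVIII = 128
CCLXXXIII = 283
128 + 283 = 411

CDXI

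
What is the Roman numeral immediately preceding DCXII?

DCXII = 612, so the previous integer is 612 - 1 = 611

DCXI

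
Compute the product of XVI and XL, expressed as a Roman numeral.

XVI = 16
XL = 40
16 × 40 = 640

DCXL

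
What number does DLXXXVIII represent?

DLXXXVIII: D=500, L=50, X=10, X=10, X=10, V=5, I=1, I=1, I=1
500 + 50 + 10 + 10 + 10 + 5 + 1 + 1 + 1 = 588

588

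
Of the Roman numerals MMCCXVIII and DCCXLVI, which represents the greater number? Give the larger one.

MMCCXVIII = 2218
DCCXLVI = 746
2218 is larger

MMCCXVIII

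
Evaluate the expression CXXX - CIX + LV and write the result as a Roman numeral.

CXXX = 130, CIX = 109, LV = 55
130 - 109 = 21
21 + 55 = 76

LXXVI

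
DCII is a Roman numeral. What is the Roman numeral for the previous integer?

DCII = 602; previous is 601

DCI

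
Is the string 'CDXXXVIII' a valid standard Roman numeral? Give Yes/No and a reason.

'CDXXXVIII': Check the rules: uses only the symbols I, V, X, L, C, D, M; no symbol is repeated more than three times in a row; V, L and D each appear at most once; the only place a smaller symbol precedes a larger one is the allowed subtractive pair CD, the symbol right after such a pair (if any) is smaller than the pair's first symbol, and otherwise the values never increase from left to right. Value: CD (400) + X (10) + X (10) + X (10) + V (5) + I (1) + I (1) + I (1) = 438. So it is a valid standard Roman numeral.

Yes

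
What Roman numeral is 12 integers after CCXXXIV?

CCXXXIV = 234
234 + 12 = 246

CCXLVI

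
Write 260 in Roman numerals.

Convert 260 to Roman numerals:
  260 contains 2×100 (CC)
  60 contains 1×50 (L)
  10 contains 1×10 (X)

CCLX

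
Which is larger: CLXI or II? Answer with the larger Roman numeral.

CLXI = 161
II = 2
161 is larger

CLXI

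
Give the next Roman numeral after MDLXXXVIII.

MDLXXXVIII = 1588; next is 1589

MDLXXXIX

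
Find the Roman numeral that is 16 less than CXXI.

CXXI = 121
121 - 16 = 105

CV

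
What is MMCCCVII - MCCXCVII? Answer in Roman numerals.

MMCCCVII = 2307
MCCXCVII = 1297
2307 - 1297 = 1010

MX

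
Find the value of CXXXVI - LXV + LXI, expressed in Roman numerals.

CXXXVI = 136, LXV = 65, LXI = 61
136 - 65 = 71
71 + 61 = 132

CXXXII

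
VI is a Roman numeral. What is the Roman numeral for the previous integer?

VI = 6, so the previous integer is 6 - 1 = 5

V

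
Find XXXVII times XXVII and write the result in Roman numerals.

XXXVII = 37
XXVII = 27
37 × 27 = 999

CMXCIX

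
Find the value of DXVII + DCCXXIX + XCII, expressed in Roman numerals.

DXVII = 517, DCCXXIX = 729, XCII = 92
517 + 729 = 1246
1246 + 92 = 1338

MCCCXXXVIII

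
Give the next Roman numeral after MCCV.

MCCV = 1205; next is 1206

MCCVI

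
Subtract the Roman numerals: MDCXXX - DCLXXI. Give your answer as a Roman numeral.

MDCXXX = 1630
DCLXXI = 671
1630 - 671 = 959

CMLIX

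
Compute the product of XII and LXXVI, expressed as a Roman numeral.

XII = 12
LXXVI = 76
12 × 76 = 912

CMXII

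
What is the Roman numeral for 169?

Convert 169 to Roman numerals:
  169 contains 1×100 (C)
  69 contains 1×50 (L)
  19 contains 1×10 (X)
  9 contains 1×9 (IX)

CLXIX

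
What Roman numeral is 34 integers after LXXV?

LXXV = 75
75 + 34 = 109

CIX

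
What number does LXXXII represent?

LXXXII: L=50, X=10, X=10, X=10, I=1, I=1
50 + 10 + 10 + 10 + 1 + 1 = 82

82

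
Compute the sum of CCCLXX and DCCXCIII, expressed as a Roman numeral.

CCCLXX = 370
DCCXCIII = 793
370 + 793 = 1163

MCLXIII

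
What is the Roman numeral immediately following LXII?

LXII = 62; next is 63

LXIII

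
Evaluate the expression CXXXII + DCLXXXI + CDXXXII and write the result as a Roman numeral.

CXXXII = 132, DCLXXXI = 681, CDXXXII = 432
132 + 681 = 813
813 + 432 = 1245

MCCXLV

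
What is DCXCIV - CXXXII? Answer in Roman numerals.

DCXCIV = 694
CXXXII = 132
694 - 132 = 562

DLXII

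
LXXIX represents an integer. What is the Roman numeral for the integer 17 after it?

LXXIX = 79
79 + 17 = 96

XCVI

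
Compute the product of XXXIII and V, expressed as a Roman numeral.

XXXIII = 33
V = 5
33 × 5 = 165

CLXV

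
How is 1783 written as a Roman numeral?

Convert 1783 to Roman numerals:
  1783 contains 1×1000 (M)
  783 contains 1×500 (D)
  283 contains 2×100 (CC)
  83 contains 1×50 (L)
  33 contains 3×10 (XXX)
  3 contains 3×1 (III)

MDCCLXXXIII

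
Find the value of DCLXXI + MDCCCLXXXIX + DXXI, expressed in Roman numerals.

DCLXXI = 671, MDCCCLXXXIX = 1889, DXXI = 521
671 + 1889 = 2560
2560 + 521 = 3081

MMMLXXXI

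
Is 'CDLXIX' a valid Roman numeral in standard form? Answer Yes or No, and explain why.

'CDLXIX': Check the rules: uses only the symbols I, V, X, L, C, D, M; no symbol is repeated more than three times in a row; V, L and D each appear at most once; the only places a smaller symbol precedes a larger one are the allowed subtractive pairs CD, IX, the symbol right after such a pair (if any) is smaller than the pair's first symbol, and otherwise the values never increase from left to right. Value: CD (400) + L (50) + X (10) + IX (9) = 469. So it is a valid standard Roman numeral.

Yes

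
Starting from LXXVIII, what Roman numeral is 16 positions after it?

LXXVIII = 78
78 + 16 = 94

XCIV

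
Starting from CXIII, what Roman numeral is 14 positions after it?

CXIII = 113
113 + 14 = 127

CXXVII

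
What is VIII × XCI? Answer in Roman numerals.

VIII = 8
XCI = 91
8 × 91 = 728

DCCXXVIII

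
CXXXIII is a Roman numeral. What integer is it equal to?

CXXXIII: C=100, X=10, X=10, X=10, I=1, I=1, I=1
100 + 10 + 10 + 10 + 1 + 1 + 1 = 133

133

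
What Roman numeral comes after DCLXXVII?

DCLXXVII = 677; next is 678

DCLXXVIII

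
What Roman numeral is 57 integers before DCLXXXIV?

DCLXXXIV = 684
684 - 57 = 627

DCXXVII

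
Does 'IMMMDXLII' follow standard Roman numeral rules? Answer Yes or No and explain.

'IMMMDXLII': Invalid subtractive combination: IM

No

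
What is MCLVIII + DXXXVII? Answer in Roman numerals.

MCLVIII = 1158
DXXXVII = 537
1158 + 537 = 1695

MDCXCV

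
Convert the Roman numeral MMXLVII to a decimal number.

MMXLVII: M=1000, M=1000, XL=40, V=5, I=1, I=1
1000 + 1000 + 40 + 5 + 1 + 1 = 2047

2047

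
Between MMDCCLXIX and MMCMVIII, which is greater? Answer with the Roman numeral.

MMDCCLXIX = 2769
MMCMVIII = 2908
2908 is larger

MMCMVIII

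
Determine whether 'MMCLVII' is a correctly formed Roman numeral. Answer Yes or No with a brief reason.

'MMCLVII': Check the rules: uses only the symbols I, V, X, L, C, D, M; no symbol is repeated more than three times in a row; V, L and D each appear at most once; no smaller symbol precedes a larger one (values never increase from left to right). Value: M (1000) + M (1000) + C (100) + L (50) + V (5) + I (1) + I (1) = 2157. So it is a valid standard Roman numeral.

Yes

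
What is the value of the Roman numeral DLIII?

DLIII: D=500, L=50, I=1, I=1, I=1
500 + 50 + 1 + 1 + 1 = 553

553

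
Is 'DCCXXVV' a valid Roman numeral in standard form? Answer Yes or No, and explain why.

'DCCXXVV': V should not appear more than once

No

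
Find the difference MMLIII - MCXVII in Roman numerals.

MMLIII = 2053
MCXVII = 1117
2053 - 1117 = 936

CMXXXVI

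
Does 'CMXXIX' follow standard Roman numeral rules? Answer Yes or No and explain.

'CMXXIX': Check the rules: uses only the symbols I, V, X, L, C, D, M; no symbol is repeated more than three times in a row; V, L and D each appear at most once; the only places a smaller symbol precedes a larger one are the allowed subtractive pairs CM, IX, the symbol right after such a pair (if any) is smaller than the pair's first symbol, and otherwise the values never increase from left to right. Value: CM (900) + X (10) + X (10) + IX (9) = 929. So it is a valid standard Roman numeral.

Yes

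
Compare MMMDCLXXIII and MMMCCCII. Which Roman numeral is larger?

MMMDCLXXIII = 3673
MMMCCCII = 3302
3673 is larger

MMMDCLXXIII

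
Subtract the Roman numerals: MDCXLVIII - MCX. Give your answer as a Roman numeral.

MDCXLVIII = 1648
MCX = 1110
1648 - 1110 = 538

DXXXVIII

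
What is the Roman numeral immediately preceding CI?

CI = 101; previous is 100

C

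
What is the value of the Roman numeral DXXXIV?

DXXXIV: D=500, X=10, X=10, X=10, IV=4
500 + 10 + 10 + 10 + 4 = 534

534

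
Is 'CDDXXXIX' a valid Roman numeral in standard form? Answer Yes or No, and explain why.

'CDDXXXIX': D should not appear more than once

No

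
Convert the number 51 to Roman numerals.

Convert 51 to Roman numerals:
  51 contains 1×50 (L)
  1 contains 1×1 (I)

LI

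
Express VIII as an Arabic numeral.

VIII: V=5, I=1, I=1, I=1
5 + 1 + 1 + 1 = 8

8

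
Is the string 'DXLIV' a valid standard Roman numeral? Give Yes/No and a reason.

'DXLIV': Check the rules: uses only the symbols I, V, X, L, C, D, M; no symbol is repeated more than three times in a row; V, L and D each appear at most once; the only places a smaller symbol precedes a larger one are the allowed subtractive pairs XL, IV, the symbol right after such a pair (if any) is smaller than the pair's first symbol, and otherwise the values never increase from left to right. Value: D (500) + XL (40) + IV (4) = 544. So it is a valid standard Roman numeral.

Yes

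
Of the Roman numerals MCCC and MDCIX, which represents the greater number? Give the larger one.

MCCC = 1300
MDCIX = 1609
1609 is larger

MDCIX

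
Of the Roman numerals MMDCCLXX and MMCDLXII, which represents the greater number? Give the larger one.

MMDCCLXX = 2770
MMCDLXII = 2462
2770 is larger

MMDCCLXX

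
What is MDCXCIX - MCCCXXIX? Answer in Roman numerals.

MDCXCIX = 1699
MCCCXXIX = 1329
1699 - 1329 = 370

CCCLXX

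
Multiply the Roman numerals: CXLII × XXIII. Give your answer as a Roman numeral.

CXLII = 142
XXIII = 23
142 × 23 = 3266

MMMCCLXVI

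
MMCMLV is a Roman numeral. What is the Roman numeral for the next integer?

MMCMLV = 2955; next is 2956

MMCMLVI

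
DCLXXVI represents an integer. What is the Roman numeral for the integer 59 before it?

DCLXXVI = 676
676 - 59 = 617

DCXVII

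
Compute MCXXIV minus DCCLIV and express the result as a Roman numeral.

MCXXIV = 1124
DCCLIV = 754
1124 - 754 = 370

CCCLXX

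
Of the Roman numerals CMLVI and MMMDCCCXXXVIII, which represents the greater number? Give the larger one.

CMLVI = 956
MMMDCCCXXXVIII = 3838
3838 is larger

MMMDCCCXXXVIII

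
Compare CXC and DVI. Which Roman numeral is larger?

CXC = 190
DVI = 506
506 is larger

DVI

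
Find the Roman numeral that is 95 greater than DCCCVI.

DCCCVI = 806
806 + 95 = 901

CMI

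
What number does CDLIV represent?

CDLIV: CD=400, L=50, IV=4
400 + 50 + 4 = 454

454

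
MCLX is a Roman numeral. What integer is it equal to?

MCLX: M=1000, C=100, L=50, X=10
1000 + 100 + 50 + 10 = 1160

1160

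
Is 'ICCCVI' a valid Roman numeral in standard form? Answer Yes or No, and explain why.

'ICCCVI': Invalid subtractive combination: IC

No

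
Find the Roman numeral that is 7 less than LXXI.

LXXI = 71
71 - 7 = 64

LXIV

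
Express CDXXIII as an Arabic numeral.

CDXXIII: CD=400, X=10, X=10, I=1, I=1, I=1
400 + 10 + 10 + 1 + 1 + 1 = 423

423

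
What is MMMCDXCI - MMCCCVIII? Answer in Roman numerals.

MMMCDXCI = 3491
MMCCCVIII = 2308
3491 - 2308 = 1183

MCLXXXIII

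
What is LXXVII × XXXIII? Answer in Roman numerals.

LXXVII = 77
XXXIII = 33
77 × 33 = 2541

MMDXLI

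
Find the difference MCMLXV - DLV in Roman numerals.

MCMLXV = 1965
DLV = 555
1965 - 555 = 1410

MCDX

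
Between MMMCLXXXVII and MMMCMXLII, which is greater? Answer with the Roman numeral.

MMMCLXXXVII = 3187
MMMCMXLII = 3942
3942 is larger

MMMCMXLII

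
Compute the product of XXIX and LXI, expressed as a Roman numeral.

XXIX = 29
LXI = 61
29 × 61 = 1769

MDCCLXIX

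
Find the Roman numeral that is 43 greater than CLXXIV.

CLXXIV = 174
174 + 43 = 217

CCXVII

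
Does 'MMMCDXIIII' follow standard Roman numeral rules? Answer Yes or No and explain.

'MMMCDXIIII': More than 3 consecutive I's

No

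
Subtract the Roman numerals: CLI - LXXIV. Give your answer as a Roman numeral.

CLI = 151
LXXIV = 74
151 - 74 = 77

LXXVII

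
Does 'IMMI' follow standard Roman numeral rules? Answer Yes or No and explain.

'IMMI': Invalid subtractive combination: IM

No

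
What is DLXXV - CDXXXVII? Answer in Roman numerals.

DLXXV = 575
CDXXXVII = 437
575 - 437 = 138

CXXXVIII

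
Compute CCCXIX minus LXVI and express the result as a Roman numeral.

CCCXIX = 319
LXVI = 66
319 - 66 = 253

CCLIII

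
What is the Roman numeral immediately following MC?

MC = 1100; next is 1101

MCI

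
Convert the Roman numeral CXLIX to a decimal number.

CXLIX: C=100, XL=40, IX=9
100 + 40 + 9 = 149

149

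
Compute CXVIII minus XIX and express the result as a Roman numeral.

CXVIII = 118
XIX = 19
118 - 19 = 99

XCIX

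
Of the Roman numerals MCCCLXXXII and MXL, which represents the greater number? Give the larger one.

MCCCLXXXII = 1382
MXL = 1040
1382 is larger

MCCCLXXXII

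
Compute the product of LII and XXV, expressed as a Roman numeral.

LII = 52
XXV = 25
52 × 25 = 1300

MCCC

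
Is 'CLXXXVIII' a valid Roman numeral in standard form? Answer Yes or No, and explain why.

'CLXXXVIII': Check the rules: uses only the symbols I, V, X, L, C, D, M; no symbol is repeated more than three times in a row; V, L and D each appear at most once; no smaller symbol precedes a larger one (values never increase from left to right). Value: C (100) + L (50) + X (10) + X (10) + X (10) + V (5) + I (1) + I (1) + I (1) = 188. So it is a valid standard Roman numeral.

Yes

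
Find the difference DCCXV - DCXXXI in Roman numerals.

DCCXV = 715
DCXXXI = 631
715 - 631 = 84

LXXXIV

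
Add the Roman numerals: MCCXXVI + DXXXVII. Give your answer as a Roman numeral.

MCCXXVI = 1226
DXXXVII = 537
1226 + 537 = 1763

MDCCLXIII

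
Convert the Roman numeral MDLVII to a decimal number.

MDLVII: M=1000, D=500, L=50, V=5, I=1, I=1
1000 + 500 + 50 + 5 + 1 + 1 = 1557

1557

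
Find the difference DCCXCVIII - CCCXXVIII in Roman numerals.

DCCXCVIII = 798
CCCXXVIII = 328
798 - 328 = 470

CDLXX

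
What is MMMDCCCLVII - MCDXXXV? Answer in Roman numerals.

MMMDCCCLVII = 3857
MCDXXXV = 1435
3857 - 1435 = 2422

MMCDXXII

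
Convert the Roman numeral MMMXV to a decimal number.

MMMXV: M=1000, M=1000, M=1000, X=10, V=5
1000 + 1000 + 1000 + 10 + 5 = 3015

3015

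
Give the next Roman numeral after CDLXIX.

CDLXIX = 469; next is 470

CDLXX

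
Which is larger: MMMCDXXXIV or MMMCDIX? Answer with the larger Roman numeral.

MMMCDXXXIV = 3434
MMMCDIX = 3409
3434 is larger

MMMCDXXXIV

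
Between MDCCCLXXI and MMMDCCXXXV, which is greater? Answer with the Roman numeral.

MDCCCLXXI = 1871
MMMDCCXXXV = 3735
3735 is larger

MMMDCCXXXV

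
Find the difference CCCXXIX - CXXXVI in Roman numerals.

CCCXXIX = 329
CXXXVI = 136
329 - 136 = 193

CXCIII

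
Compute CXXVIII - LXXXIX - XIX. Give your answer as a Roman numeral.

CXXVIII = 128, LXXXIX = 89, XIX = 19
128 - 89 = 39
39 - 19 = 20

XX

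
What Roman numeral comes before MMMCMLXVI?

MMMCMLXVI = 3966; previous is 3965

MMMCMLXV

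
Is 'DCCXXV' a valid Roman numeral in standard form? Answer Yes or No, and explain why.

'DCCXXV': Check the rules: uses only the symbols I, V, X, L, C, D, M; no symbol is repeated more than three times in a row; V, L and D each appear at most once; no smaller symbol precedes a larger one (values never increase from left to right). Value: D (500) + C (100) + C (100) + X (10) + X (10) + V (5) = 725. So it is a valid standard Roman numeral.

Yes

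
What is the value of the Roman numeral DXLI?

DXLI: D=500, XL=40, I=1
500 + 40 + 1 = 541

541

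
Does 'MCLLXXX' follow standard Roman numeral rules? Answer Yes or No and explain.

'MCLLXXX': L should not appear more than once

No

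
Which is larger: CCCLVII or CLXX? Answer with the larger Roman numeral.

CCCLVII = 357
CLXX = 170
357 is larger

CCCLVII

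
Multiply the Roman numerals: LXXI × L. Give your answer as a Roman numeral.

LXXI = 71
L = 50
71 × 50 = 3550

MMMDL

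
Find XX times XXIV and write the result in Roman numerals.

XX = 20
XXIV = 24
20 × 24 = 480

CDLXXX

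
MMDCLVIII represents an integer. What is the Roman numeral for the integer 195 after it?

MMDCLVIII = 2658
2658 + 195 = 2853

MMDCCCLIII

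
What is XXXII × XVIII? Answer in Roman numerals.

XXXII = 32
XVIII = 18
32 × 18 = 576

DLXXVI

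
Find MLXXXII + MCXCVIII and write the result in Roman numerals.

MLXXXII = 1082
MCXCVIII = 1198
1082 + 1198 = 2280

MMCCLXXX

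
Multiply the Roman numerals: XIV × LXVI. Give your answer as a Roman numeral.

XIV = 14
LXVI = 66
14 × 66 = 924

CMXXIV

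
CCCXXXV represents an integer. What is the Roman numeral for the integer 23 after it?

CCCXXXV = 335
335 + 23 = 358

CCCLVIII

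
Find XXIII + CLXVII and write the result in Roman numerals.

XXIII = 23
CLXVII = 167
23 + 167 = 190

CXC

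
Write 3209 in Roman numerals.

Convert 3209 to Roman numerals:
  3209 contains 3×1000 (MMM)
  209 contains 2×100 (CC)
  9 contains 1×9 (IX)

MMMCCIX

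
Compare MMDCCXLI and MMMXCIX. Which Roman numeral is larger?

MMDCCXLI = 2741
MMMXCIX = 3099
3099 is larger

MMMXCIX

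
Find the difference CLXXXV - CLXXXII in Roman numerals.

CLXXXV = 185
CLXXXII = 182
185 - 182 = 3

III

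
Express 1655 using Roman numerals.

Convert 1655 to Roman numerals:
  1655 contains 1×1000 (M)
  655 contains 1×500 (D)
  155 contains 1×100 (C)
  55 contains 1×50 (L)
  5 contains 1×5 (V)

MDCLV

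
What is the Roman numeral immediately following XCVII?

XCVII = 97, so the next integer is 97 + 1 = 98

XCVIII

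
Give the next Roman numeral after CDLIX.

CDLIX = 459, so the next integer is 459 + 1 = 460

CDLX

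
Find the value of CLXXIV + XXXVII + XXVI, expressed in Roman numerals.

CLXXIV = 174, XXXVII = 37, XXVI = 26
174 + 37 = 211
211 + 26 = 237

CCXXXVII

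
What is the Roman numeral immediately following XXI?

XXI = 21; next is 22

XXII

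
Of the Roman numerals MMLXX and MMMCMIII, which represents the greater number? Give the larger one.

MMLXX = 2070
MMMCMIII = 3903
3903 is larger

MMMCMIII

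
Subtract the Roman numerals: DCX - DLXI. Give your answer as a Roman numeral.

DCX = 610
DLXI = 561
610 - 561 = 49

XLIX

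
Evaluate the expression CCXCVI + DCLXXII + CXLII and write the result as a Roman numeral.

CCXCVI = 296, DCLXXII = 672, CXLII = 142
296 + 672 = 968
968 + 142 = 1110

MCX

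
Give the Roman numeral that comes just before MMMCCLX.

MMMCCLX = 3260; previous is 3259

MMMCCLIX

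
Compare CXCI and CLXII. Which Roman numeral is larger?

CXCI = 191
CLXII = 162
191 is larger

CXCI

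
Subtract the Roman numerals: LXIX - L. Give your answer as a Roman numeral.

LXIX = 69
L = 50
69 - 50 = 19

XIX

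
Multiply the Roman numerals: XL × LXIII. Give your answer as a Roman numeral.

XL = 40
LXIII = 63
40 × 63 = 2520

MMDXX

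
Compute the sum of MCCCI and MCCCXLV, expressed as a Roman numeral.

MCCCI = 1301
MCCCXLV = 1345
1301 + 1345 = 2646

MMDCXLVI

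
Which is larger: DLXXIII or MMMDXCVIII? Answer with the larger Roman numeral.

DLXXIII = 573
MMMDXCVIII = 3598
3598 is larger

MMMDXCVIII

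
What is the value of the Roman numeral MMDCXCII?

MMDCXCII: M=1000, M=1000, D=500, C=100, XC=90, I=1, I=1
1000 + 1000 + 500 + 100 + 90 + 1 + 1 = 2692

2692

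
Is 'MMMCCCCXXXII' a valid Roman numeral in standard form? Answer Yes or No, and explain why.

'MMMCCCCXXXII': More than 3 consecutive C's

No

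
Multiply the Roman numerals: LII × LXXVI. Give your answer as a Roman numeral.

LII = 52
LXXVI = 76
52 × 76 = 3952

MMMCMLII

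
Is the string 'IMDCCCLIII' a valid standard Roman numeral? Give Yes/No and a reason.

'IMDCCCLIII': Invalid subtractive combination: IM

No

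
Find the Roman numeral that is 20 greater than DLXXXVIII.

DLXXXVIII = 588
588 + 20 = 608

DCVIII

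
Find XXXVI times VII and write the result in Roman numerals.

XXXVI = 36
VII = 7
36 × 7 = 252

CCLII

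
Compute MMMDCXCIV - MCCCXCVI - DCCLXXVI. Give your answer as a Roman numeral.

MMMDCXCIV = 3694, MCCCXCVI = 1396, DCCLXXVI = 776
3694 - 1396 = 2298
2298 - 776 = 1522

MDXXII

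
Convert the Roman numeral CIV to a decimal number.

CIV: C=100, IV=4
100 + 4 = 104

104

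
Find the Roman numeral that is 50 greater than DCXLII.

DCXLII = 642
642 + 50 = 692

DCXCII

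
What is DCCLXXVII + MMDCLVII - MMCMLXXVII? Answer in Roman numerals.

DCCLXXVII = 777, MMDCLVII = 2657, MMCMLXXVII = 2977
777 + 2657 = 3434
3434 - 2977 = 457

CDLVII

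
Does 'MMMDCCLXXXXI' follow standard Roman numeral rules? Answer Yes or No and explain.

'MMMDCCLXXXXI': More than 3 consecutive X's

No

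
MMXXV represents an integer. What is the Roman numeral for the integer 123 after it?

MMXXV = 2025
2025 + 123 = 2148

MMCXLVIII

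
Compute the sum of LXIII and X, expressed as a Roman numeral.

LXIII = 63
X = 10
63 + 10 = 73

LXXIII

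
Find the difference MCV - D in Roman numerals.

MCV = 1105
D = 500
1105 - 500 = 605

DCV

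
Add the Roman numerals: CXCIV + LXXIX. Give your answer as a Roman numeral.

CXCIV = 194
LXXIX = 79
194 + 79 = 273

CCLXXIII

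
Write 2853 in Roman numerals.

Convert 2853 to Roman numerals:
  2853 contains 2×1000 (MM)
  853 contains 1×500 (D)
  353 contains 3×100 (CCC)
  53 contains 1×50 (L)
  3 contains 3×1 (III)

MMDCCCLIII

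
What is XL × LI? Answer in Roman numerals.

XL = 40
LI = 51
40 × 51 = 2040

MMXL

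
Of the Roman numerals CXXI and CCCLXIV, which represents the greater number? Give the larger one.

CXXI = 121
CCCLXIV = 364
364 is larger

CCCLXIV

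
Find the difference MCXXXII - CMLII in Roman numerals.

MCXXXII = 1132
CMLII = 952
1132 - 952 = 180

CLXXX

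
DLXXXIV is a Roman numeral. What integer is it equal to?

DLXXXIV: D=500, L=50, X=10, X=10, X=10, IV=4
500 + 50 + 10 + 10 + 10 + 4 = 584

584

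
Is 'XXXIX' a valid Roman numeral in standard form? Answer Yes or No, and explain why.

'XXXIX': Check the rules: uses only the symbols I, V, X, L, C, D, M; no symbol is repeated more than three times in a row; V, L and D each appear at most once; the only place a smaller symbol precedes a larger one is the allowed subtractive pair IX, the symbol right after such a pair (if any) is smaller than the pair's first symbol, and otherwise the values never increase from left to right. Value: X (10) + X (10) + X (10) + IX (9) = 39. So it is a valid standard Roman numeral.

Yes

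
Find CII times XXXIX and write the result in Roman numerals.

CII = 102
XXXIX = 39
102 × 39 = 3978

MMMCMLXXVIII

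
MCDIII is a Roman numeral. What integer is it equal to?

MCDIII: M=1000, CD=400, I=1, I=1, I=1
1000 + 400 + 1 + 1 + 1 = 1403

1403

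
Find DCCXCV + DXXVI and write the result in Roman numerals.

DCCXCV = 795
DXXVI = 526
795 + 526 = 1321

MCCCXXI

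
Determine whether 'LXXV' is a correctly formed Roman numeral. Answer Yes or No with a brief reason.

'LXXV': Check the rules: uses only the symbols I, V, X, L, C, D, M; no symbol is repeated more than three times in a row; V, L and D each appear at most once; no smaller symbol precedes a larger one (values never increase from left to right). Value: L (50) + X (10) + X (10) + V (5) = 75. So it is a valid standard Roman numeral.

Yes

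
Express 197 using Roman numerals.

Convert 197 to Roman numerals:
  197 contains 1×100 (C)
  97 contains 1×90 (XC)
  7 contains 1×5 (V)
  2 contains 2×1 (II)

CXCVII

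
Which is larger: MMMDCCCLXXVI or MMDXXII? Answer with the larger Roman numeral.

MMMDCCCLXXVI = 3876
MMDXXII = 2522
3876 is larger

MMMDCCCLXXVI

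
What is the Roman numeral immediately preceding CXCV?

CXCV = 195; previous is 194

CXCIV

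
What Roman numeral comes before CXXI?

CXXI = 121, so the previous integer is 121 - 1 = 120

CXX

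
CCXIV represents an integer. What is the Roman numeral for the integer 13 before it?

CCXIV = 214
214 - 13 = 201

CCI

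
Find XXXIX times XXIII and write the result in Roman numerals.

XXXIX = 39
XXIII = 23
39 × 23 = 897

DCCCXCVII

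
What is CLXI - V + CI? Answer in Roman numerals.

CLXI = 161, V = 5, CI = 101
161 - 5 = 156
156 + 101 = 257

CCLVII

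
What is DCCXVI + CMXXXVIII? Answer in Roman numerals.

DCCXVI = 716
CMXXXVIII = 938
716 + 938 = 1654

MDCLIV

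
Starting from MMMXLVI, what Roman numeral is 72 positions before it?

MMMXLVI = 3046
3046 - 72 = 2974

MMCMLXXIV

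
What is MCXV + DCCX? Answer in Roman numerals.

MCXV = 1115
DCCX = 710
1115 + 710 = 1825

MDCCCXXV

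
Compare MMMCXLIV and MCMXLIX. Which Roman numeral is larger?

MMMCXLIV = 3144
MCMXLIX = 1949
3144 is larger

MMMCXLIV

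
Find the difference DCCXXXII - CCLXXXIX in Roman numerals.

DCCXXXII = 732
CCLXXXIX = 289
732 - 289 = 443

CDXLIII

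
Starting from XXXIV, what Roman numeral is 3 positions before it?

XXXIV = 34
34 - 3 = 31

XXXI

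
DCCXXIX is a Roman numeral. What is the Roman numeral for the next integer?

DCCXXIX = 729, so the next integer is 729 + 1 = 730

DCCXXX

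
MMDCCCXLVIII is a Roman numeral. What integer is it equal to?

MMDCCCXLVIII: M=1000, M=1000, D=500, C=100, C=100, C=100, XL=40, V=5, I=1, I=1, I=1
1000 + 1000 + 500 + 100 + 100 + 100 + 40 + 5 + 1 + 1 + 1 = 2848

2848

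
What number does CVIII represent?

CVIII: C=100, V=5, I=1, I=1, I=1
100 + 5 + 1 + 1 + 1 = 108

108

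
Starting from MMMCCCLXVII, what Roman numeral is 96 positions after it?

MMMCCCLXVII = 3367
3367 + 96 = 3463

MMMCDLXIII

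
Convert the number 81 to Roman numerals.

Convert 81 to Roman numerals:
  81 contains 1×50 (L)
  31 contains 3×10 (XXX)
  1 contains 1×1 (I)

LXXXI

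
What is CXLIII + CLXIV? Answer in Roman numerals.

CXLIII = 143
CLXIV = 164
143 + 164 = 307

CCCVII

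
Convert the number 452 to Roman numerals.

Convert 452 to Roman numerals:
  452 contains 1×400 (CD)
  52 contains 1×50 (L)
  2 contains 2×1 (II)

CDLII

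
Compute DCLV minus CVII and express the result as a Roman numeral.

DCLV = 655
CVII = 107
655 - 107 = 548

DXLVIII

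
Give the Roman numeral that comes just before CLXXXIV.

CLXXXIV = 184; previous is 183

CLXXXIII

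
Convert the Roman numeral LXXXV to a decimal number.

LXXXV: L=50, X=10, X=10, X=10, V=5
50 + 10 + 10 + 10 + 5 = 85

85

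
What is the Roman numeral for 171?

Convert 171 to Roman numerals:
  171 contains 1×100 (C)
  71 contains 1×50 (L)
  21 contains 2×10 (XX)
  1 contains 1×1 (I)

CLXXI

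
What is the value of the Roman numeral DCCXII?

DCCXII: D=500, C=100, C=100, X=10, I=1, I=1
500 + 100 + 100 + 10 + 1 + 1 = 712

712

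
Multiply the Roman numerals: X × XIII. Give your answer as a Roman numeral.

X = 10
XIII = 13
10 × 13 = 130

CXXX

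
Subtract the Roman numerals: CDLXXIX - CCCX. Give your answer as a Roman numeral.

CDLXXIX = 479
CCCX = 310
479 - 310 = 169

CLXIX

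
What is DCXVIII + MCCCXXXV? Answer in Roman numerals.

DCXVIII = 618
MCCCXXXV = 1335
618 + 1335 = 1953

MCMLIII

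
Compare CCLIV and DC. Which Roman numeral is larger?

CCLIV = 254
DC = 600
600 is larger

DC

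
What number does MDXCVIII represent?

MDXCVIII: M=1000, D=500, XC=90, V=5, I=1, I=1, I=1
1000 + 500 + 90 + 5 + 1 + 1 + 1 = 1598

1598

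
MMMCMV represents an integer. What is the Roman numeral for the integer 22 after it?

MMMCMV = 3905
3905 + 22 = 3927

MMMCMXXVII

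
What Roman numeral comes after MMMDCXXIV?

MMMDCXXIV = 3624; next is 3625

MMMDCXXV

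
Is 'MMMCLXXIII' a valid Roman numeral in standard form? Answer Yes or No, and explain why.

'MMMCLXXIII': Check the rules: uses only the symbols I, V, X, L, C, D, M; no symbol is repeated more than three times in a row; V, L and D each appear at most once; no smaller symbol precedes a larger one (values never increase from left to right). Value: M (1000) + M (1000) + M (1000) + C (100) + L (50) + X (10) + X (10) + I (1) + I (1) + I (1) = 3173. So it is a valid standard Roman numeral.

Yes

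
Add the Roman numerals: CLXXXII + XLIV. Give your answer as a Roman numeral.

CLXXXII = 182
XLIV = 44
182 + 44 = 226

CCXXVI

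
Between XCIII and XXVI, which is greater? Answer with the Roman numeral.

XCIII = 93
XXVI = 26
93 is larger

XCIII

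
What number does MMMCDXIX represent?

MMMCDXIX: M=1000, M=1000, M=1000, CD=400, X=10, IX=9
1000 + 1000 + 1000 + 400 + 10 + 9 = 3419

3419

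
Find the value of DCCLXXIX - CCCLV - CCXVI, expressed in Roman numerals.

DCCLXXIX = 779, CCCLV = 355, CCXVI = 216
779 - 355 = 424
424 - 216 = 208

CCVIII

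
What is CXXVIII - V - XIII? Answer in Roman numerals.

CXXVIII = 128, V = 5, XIII = 13
128 - 5 = 123
123 - 13 = 110

CX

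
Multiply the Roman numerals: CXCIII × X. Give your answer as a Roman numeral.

CXCIII = 193
X = 10
193 × 10 = 1930

MCMXXX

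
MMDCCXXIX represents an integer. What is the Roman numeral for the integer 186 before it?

MMDCCXXIX = 2729
2729 - 186 = 2543

MMDXLIII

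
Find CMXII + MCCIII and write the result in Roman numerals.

CMXII = 912
MCCIII = 1203
912 + 1203 = 2115

MMCXV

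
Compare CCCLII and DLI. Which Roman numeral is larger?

CCCLII = 352
DLI = 551
551 is larger

DLI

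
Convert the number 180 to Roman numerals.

Convert 180 to Roman numerals:
  180 contains 1×100 (C)
  80 contains 1×50 (L)
  30 contains 3×10 (XXX)

CLXXX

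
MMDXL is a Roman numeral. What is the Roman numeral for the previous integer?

MMDXL = 2540; previous is 2539

MMDXXXIX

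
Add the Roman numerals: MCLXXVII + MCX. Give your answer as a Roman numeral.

MCLXXVII = 1177
MCX = 1110
1177 + 1110 = 2287

MMCCLXXXVII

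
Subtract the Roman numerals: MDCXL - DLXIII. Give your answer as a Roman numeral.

MDCXL = 1640
DLXIII = 563
1640 - 563 = 1077

MLXXVII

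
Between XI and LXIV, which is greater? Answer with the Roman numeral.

XI = 11
LXIV = 64
64 is larger

LXIV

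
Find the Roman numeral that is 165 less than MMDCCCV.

MMDCCCV = 2805
2805 - 165 = 2640

MMDCXL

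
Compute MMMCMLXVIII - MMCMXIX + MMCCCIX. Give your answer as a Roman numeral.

MMMCMLXVIII = 3968, MMCMXIX = 2919, MMCCCIX = 2309
3968 - 2919 = 1049
1049 + 2309 = 3358

MMMCCCLVIII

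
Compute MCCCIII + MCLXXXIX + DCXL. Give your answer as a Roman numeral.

MCCCIII = 1303, MCLXXXIX = 1189, DCXL = 640
1303 + 1189 = 2492
2492 + 640 = 3132

MMMCXXXII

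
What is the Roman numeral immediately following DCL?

DCL = 650, so the next integer is 650 + 1 = 651

DCLI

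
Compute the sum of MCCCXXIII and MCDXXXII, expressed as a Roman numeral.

MCCCXXIII = 1323
MCDXXXII = 1432
1323 + 1432 = 2755

MMDCCLV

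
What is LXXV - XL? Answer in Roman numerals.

LXXV = 75
XL = 40
75 - 40 = 35

XXXV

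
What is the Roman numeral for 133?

Convert 133 to Roman numerals:
  133 contains 1×100 (C)
  33 contains 3×10 (XXX)
  3 contains 3×1 (III)

CXXXIII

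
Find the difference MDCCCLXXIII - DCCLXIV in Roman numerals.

MDCCCLXXIII = 1873
DCCLXIV = 764
1873 - 764 = 1109

MCIX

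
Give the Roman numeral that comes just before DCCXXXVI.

DCCXXXVI = 736, so the previous integer is 736 - 1 = 735

DCCXXXV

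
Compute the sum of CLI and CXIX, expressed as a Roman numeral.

CLI = 151
CXIX = 119
151 + 119 = 270

CCLXX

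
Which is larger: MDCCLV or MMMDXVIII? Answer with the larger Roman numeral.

MDCCLV = 1755
MMMDXVIII = 3518
3518 is larger

MMMDXVIII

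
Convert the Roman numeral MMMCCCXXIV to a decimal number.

MMMCCCXXIV: M=1000, M=1000, M=1000, C=100, C=100, C=100, X=10, X=10, IV=4
1000 + 1000 + 1000 + 100 + 100 + 100 + 10 + 10 + 4 = 3324

3324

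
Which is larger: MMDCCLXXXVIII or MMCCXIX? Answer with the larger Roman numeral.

MMDCCLXXXVIII = 2788
MMCCXIX = 2219
2788 is larger

MMDCCLXXXVIII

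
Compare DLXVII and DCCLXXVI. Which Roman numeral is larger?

DLXVII = 567
DCCLXXVI = 776
776 is larger

DCCLXXVI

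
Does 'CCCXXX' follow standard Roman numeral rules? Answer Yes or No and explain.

'CCCXXX': Check the rules: uses only the symbols I, V, X, L, C, D, M; no symbol is repeated more than three times in a row; V, L and D each appear at most once; no smaller symbol precedes a larger one (values never increase from left to right). Value: C (100) + C (100) + C (100) + X (10) + X (10) + X (10) = 330. So it is a valid standard Roman numeral.

Yes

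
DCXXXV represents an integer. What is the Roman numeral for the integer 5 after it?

DCXXXV = 635
635 + 5 = 640

DCXL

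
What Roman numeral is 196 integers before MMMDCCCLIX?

MMMDCCCLIX = 3859
3859 - 196 = 3663

MMMDCLXIII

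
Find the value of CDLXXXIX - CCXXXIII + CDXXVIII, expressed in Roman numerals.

CDLXXXIX = 489, CCXXXIII = 233, CDXXVIII = 428
489 - 233 = 256
256 + 428 = 684

DCLXXXIV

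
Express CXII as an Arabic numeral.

CXII: C=100, X=10, I=1, I=1
100 + 10 + 1 + 1 = 112

112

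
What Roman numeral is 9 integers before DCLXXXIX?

DCLXXXIX = 689
689 - 9 = 680

DCLXXX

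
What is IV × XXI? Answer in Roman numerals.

IV = 4
XXI = 21
4 × 21 = 84

LXXXIV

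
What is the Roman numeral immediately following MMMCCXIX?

MMMCCXIX = 3219, so the next integer is 3219 + 1 = 3220

MMMCCXX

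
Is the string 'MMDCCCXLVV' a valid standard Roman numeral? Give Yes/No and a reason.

'MMDCCCXLVV': V should not appear more than once

No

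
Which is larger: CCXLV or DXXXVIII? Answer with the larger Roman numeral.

CCXLV = 245
DXXXVIII = 538
538 is larger

DXXXVIII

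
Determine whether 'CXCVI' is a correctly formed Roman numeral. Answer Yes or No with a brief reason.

'CXCVI': Check the rules: uses only the symbols I, V, X, L, C, D, M; no symbol is repeated more than three times in a row; V, L and D each appear at most once; the only place a smaller symbol precedes a larger one is the allowed subtractive pair XC, the symbol right after such a pair (if any) is smaller than the pair's first symbol, and otherwise the values never increase from left to right. Value: C (100) + XC (90) + V (5) + I (1) = 196. So it is a valid standard Roman numeral.

Yes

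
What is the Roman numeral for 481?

Convert 481 to Roman numerals:
  481 contains 1×400 (CD)
  81 contains 1×50 (L)
  31 contains 3×10 (XXX)
  1 contains 1×1 (I)

CDLXXXI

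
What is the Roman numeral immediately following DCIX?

DCIX = 609, so the next integer is 609 + 1 = 610

DCX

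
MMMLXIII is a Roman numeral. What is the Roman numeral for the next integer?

MMMLXIII = 3063; next is 3064

MMMLXIV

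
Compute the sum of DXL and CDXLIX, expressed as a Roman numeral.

DXL = 540
CDXLIX = 449
540 + 449 = 989

CMLXXXIX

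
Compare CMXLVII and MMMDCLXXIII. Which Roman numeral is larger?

CMXLVII = 947
MMMDCLXXIII = 3673
3673 is larger

MMMDCLXXIII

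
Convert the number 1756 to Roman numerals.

Convert 1756 to Roman numerals:
  1756 contains 1×1000 (M)
  756 contains 1×500 (D)
  256 contains 2×100 (CC)
  56 contains 1×50 (L)
  6 contains 1×5 (V)
  1 contains 1×1 (I)

MDCCLVI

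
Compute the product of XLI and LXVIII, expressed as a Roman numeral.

XLI = 41
LXVIII = 68
41 × 68 = 2788

MMDCCLXXXVIII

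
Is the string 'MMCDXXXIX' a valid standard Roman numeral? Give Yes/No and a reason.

'MMCDXXXIX': Check the rules: uses only the symbols I, V, X, L, C, D, M; no symbol is repeated more than three times in a row; V, L and D each appear at most once; the only places a smaller symbol precedes a larger one are the allowed subtractive pairs CD, IX, the symbol right after such a pair (if any) is smaller than the pair's first symbol, and otherwise the values never increase from left to right. Value: M (1000) + M (1000) + CD (400) + X (10) + X (10) + X (10) + IX (9) = 2439. So it is a valid standard Roman numeral.

Yes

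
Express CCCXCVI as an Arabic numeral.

CCCXCVI: C=100, C=100, C=100, XC=90, V=5, I=1
100 + 100 + 100 + 90 + 5 + 1 = 396

396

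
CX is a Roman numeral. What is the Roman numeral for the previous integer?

CX = 110, so the previous integer is 110 - 1 = 109

CIX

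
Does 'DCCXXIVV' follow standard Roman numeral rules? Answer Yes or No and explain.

'DCCXXIVV': V should not appear more than once

No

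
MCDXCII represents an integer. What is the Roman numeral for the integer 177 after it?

MCDXCII = 1492
1492 + 177 = 1669

MDCLXIX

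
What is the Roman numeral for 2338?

Convert 2338 to Roman numerals:
  2338 contains 2×1000 (MM)
  338 contains 3×100 (CCC)
  38 contains 3×10 (XXX)
  8 contains 1×5 (V)
  3 contains 3×1 (III)

MMCCCXXXVIII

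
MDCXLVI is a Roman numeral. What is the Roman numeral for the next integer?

MDCXLVI = 1646; next is 1647

MDCXLVII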